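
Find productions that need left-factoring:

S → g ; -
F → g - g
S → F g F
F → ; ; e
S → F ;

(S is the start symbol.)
Left-factoring is needed when two productions for the same non-terminal
share a common prefix on the right-hand side.

Productions for S:
  S → g ; -
  S → F g F
  S → F ;
Productions for F:
  F → g - g
  F → ; ; e

Found common prefix 'F' in productions for S

Answer: Yes, S has productions with common prefix 'F'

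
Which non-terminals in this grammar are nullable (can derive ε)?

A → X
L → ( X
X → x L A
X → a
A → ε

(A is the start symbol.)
A non-terminal is nullable if it can derive ε (the empty string): either it has an ε-production, or it has a production whose right-hand side consists entirely of nullable non-terminals.

ε-productions: A → ε
So A is immediately nullable.
No further non-terminal can be added: every production for the remaining non-terminals contains a terminal or a non-nullable non-terminal.
Nullable = { 'A' }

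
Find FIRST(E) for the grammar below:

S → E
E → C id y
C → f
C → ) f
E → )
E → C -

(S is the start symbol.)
{ ')', 'f' }

To compute FIRST(E), examine every production with E on the left-hand side, reading each right-hand side left to right until a non-nullable symbol is reached.

FIRST sets of the other non-terminals involved (by the same procedure, iterated to a fixed point):
  FIRST(C) = { ')', 'f' }

From E → C id y:
  - C is a non-terminal: add FIRST(C) \ {ε} = { ')', 'f' }
    C is not nullable, so stop
From E → ):
  - ')' is a terminal: add ')' and stop
From E → C -:
  - C is a non-terminal: add FIRST(C) \ {ε} = { ')', 'f' }
    C is not nullable, so stop

Collecting: FIRST(E) = { ')', 'f' }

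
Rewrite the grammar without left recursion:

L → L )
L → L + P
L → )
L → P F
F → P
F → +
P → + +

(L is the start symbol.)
L is directly left-recursive. The standard transformation for
  A → A α₁ | ... | A α_m | β₁ | ... | β_n
is
  A  → β₁ A' | ... | β_n A'
  A' → α₁ A' | ... | α_m A' | ε

L → ) becomes L → ) L'
L → P F becomes L → P F L'
L → L ) becomes L' → ) L'
L → L + P becomes L' → + P L'
Add L' → ε

Productions for other non-terminals are unchanged:
  F → P
  F → +
  P → + +

Resulting grammar:
L → ) L'
L → P F L'
L' → ) L'
L' → + P L'
L' → ε
F → P
F → +
P → + +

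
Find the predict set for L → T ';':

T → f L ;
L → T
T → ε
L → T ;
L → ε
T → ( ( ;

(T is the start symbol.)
{ '(', ';', 'f' }

PREDICT(L → T ';') = (FIRST(RHS) \ {ε}) ∪ (FOLLOW(L) if ε ∈ FIRST(RHS), i.e. RHS ⇒* ε)
FIRST(T) = { '(', 'f', ε }
FIRST(T ';') = { '(', ';', 'f' }
ε ∉ FIRST(T ';'), so FOLLOW(L) is not added.
PREDICT(L → T ';') = { '(', ';', 'f' }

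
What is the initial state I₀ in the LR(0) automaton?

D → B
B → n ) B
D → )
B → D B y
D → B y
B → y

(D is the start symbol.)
First, augment the grammar with D' → D
I₀ = CLOSURE({ [D' → . D] }):
  [D' → . D] has the dot before D: add [D → . B], [D → . )], [D → . B y]
  [D → . B] has the dot before B: add [B → . n ) B], [B → . D B y], [B → . y]
No further items can be added.

I₀ = { [B → . D B y], [B → . n ) B], [B → . y], [D → . )], [D → . B y], [D → . B], [D' → . D] }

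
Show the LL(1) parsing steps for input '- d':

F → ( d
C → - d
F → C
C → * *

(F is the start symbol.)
Stack is shown with the top on the left.

Stack  Input  Action
--------------------
F $    - d $  output F → C
C $    - d $  output C → - d
- d $  - d $  match '-'
d $    d $    match 'd'
$      $      accept

The string is accepted.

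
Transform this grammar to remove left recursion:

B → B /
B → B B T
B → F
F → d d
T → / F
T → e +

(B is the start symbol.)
B → F B'
B' → / B'
B' → B T B'
B' → ε
F → d d
T → / F
T → e +

B is directly left-recursive. The standard transformation for
  A → A α₁ | ... | A α_m | β₁ | ... | β_n
is
  A  → β₁ A' | ... | β_n A'
  A' → α₁ A' | ... | α_m A' | ε

B → F becomes B → F B'
B → B / becomes B' → / B'
B → B B T becomes B' → B T B'
Add B' → ε

Productions for other non-terminals are unchanged:
  F → d d
  T → / F
  T → e +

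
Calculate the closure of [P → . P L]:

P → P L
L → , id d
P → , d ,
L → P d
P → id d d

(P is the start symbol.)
{ [P → . , d ,], [P → . P L], [P → . id d d] }

To compute CLOSURE, for each item [A → α.Bβ] where B is a non-terminal, add [B → .γ] for all productions B → γ; repeat for the newly added items until nothing changes.

Start with: [P → . P L]
  [P → . P L] has the dot before P: add [P → . , d ,], [P → . id d d]
No further items can be added.

CLOSURE = { [P → . , d ,], [P → . P L], [P → . id d d] }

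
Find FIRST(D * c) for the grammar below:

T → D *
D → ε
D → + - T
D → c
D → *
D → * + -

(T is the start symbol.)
{ '*', '+', 'c' }

FIRST sets of the non-terminals involved (from the grammar, by fixed-point iteration):
  FIRST(D) = { '*', '+', 'c', ε }

To compute FIRST(D * c), process the symbols left to right:
Symbol D is a non-terminal. Add FIRST(D) \ {ε} = { '*', '+', 'c' }
D is nullable (ε ∈ FIRST(D)), continue to the next symbol.
Symbol * is a terminal. Add '*' and stop.
FIRST(D * c) = { '*', '+', 'c' }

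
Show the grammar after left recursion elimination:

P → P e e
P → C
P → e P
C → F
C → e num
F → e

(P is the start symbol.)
P is directly left-recursive. The standard transformation for
  A → A α₁ | ... | A α_m | β₁ | ... | β_n
is
  A  → β₁ A' | ... | β_n A'
  A' → α₁ A' | ... | α_m A' | ε

P → C becomes P → C P'
P → e P becomes P → e P P'
P → P e e becomes P' → e e P'
Add P' → ε

Productions for other non-terminals are unchanged:
  C → F
  C → e num
  F → e

Resulting grammar:
P → C P'
P → e P P'
P' → e e P'
P' → ε
C → F
C → e num
F → e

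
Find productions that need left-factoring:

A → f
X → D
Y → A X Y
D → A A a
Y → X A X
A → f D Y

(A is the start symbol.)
Yes, A has productions with common prefix 'f'

Left-factoring is needed when two productions for the same non-terminal
share a common prefix on the right-hand side.

Productions for A:
  A → f
  A → f D Y
Productions for Y:
  Y → A X Y
  Y → X A X

Found common prefix 'f' in productions for A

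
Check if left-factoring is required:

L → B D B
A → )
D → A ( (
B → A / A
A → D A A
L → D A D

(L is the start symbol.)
Left-factoring is needed when two productions for the same non-terminal
share a common prefix on the right-hand side.

Productions for L:
  L → B D B
  L → D A D
Productions for A:
  A → )
  A → D A A

No common prefixes found.

Answer: No, left-factoring is not needed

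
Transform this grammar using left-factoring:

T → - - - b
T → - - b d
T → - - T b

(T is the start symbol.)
T → - - T'
T' → - b
T' → b d
T' → T b

Left-factoring transforms A → αβ₁ | αβ₂ into A → αA' and A' → β₁ | β₂
(α is the longest common prefix among the alternatives). Repeat until
no nonterminal has two alternatives with a common prefix.

Round 1: T has alternatives sharing prefix '- -'. Introduce T': T → - - T'
  Add: T' → - b
  Add: T' → b d
  Add: T' → T b

No remaining common prefixes — done.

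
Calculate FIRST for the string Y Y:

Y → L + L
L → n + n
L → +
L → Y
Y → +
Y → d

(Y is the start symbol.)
{ '+', 'd', 'n' }

FIRST sets of the non-terminals involved (from the grammar, by fixed-point iteration):
  FIRST(Y) = { '+', 'd', 'n' }

To compute FIRST(Y Y), process the symbols left to right:
Symbol Y is a non-terminal. Add FIRST(Y) \ {ε} = { '+', 'd', 'n' }
Y is not nullable (ε ∉ FIRST(Y)), so stop here.
FIRST(Y Y) = { '+', 'd', 'n' }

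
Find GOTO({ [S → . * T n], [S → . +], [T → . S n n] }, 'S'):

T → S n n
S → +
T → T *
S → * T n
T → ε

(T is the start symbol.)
{ [T → S . n n] }

GOTO(I, 'S') = CLOSURE({ [A → αX.β] : [A → α.Xβ] ∈ I, X = 'S' })

Items with dot before 'S', with the dot advanced:
  [T → . S n n] → [T → S . n n]
Closure adds nothing (no advanced item has the dot before a non-terminal).

GOTO = { [T → S . n n] }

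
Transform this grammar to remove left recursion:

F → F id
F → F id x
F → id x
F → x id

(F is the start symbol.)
F is directly left-recursive. The standard transformation for
  A → A α₁ | ... | A α_m | β₁ | ... | β_n
is
  A  → β₁ A' | ... | β_n A'
  A' → α₁ A' | ... | α_m A' | ε

F → id x becomes F → id x F'
F → x id becomes F → x id F'
F → F id becomes F' → id F'
F → F id x becomes F' → id x F'
Add F' → ε

Resulting grammar:
F → id x F'
F → x id F'
F' → id F'
F' → id x F'
F' → ε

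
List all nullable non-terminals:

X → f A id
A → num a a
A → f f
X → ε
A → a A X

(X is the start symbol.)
{ 'X' }

ε-productions: X → ε
So X is immediately nullable.
No further non-terminal can be added: every production for the remaining non-terminals contains a terminal or a non-nullable non-terminal.
Nullable = { 'X' }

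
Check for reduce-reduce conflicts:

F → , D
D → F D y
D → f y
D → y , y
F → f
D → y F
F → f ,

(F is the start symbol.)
No reduce-reduce conflicts

A reduce-reduce conflict occurs when an LR(0) state has two complete items [A → α .] and [B → β .] — both call for a reduction, and with no lookahead the parser cannot choose between them.

Augment with F' → F and build the canonical LR(0) collection (I0 = CLOSURE({[F' → . F]}), then GOTO on every symbol after a dot until no new states appear). It has 15 states:
  I0: { [F → . , D], [F → . f ,], [F → . f], [F' → . F] }  — shift
  I1: { [D → . F D y], [D → . f y], [D → . y , y], [D → . y F], [F → , . D], [F → . , D], [F → . f ,], [F → . f] }  — shift
  I2: { [F' → F .] }  — accept
  I3: { [F → f . ,], [F → f .] }  — shift, reduce
  I4: { [F → f , .] }  — reduce
  I5: { [F → , D .] }  — reduce
  I6: { [D → . F D y], [D → . f y], [D → . y , y], [D → . y F], [D → F . D y], [F → . , D], [F → . f ,], [F → . f] }  — shift
  I7: { [D → f . y], [F → f . ,], [F → f .] }  — shift, reduce
  I8: { [D → y . , y], [D → y . F], [F → . , D], [F → . f ,], [F → . f] }  — shift
  I9: { [D → . F D y], [D → . f y], [D → . y , y], [D → . y F], [D → y , . y], [F → , . D], [F → . , D], [F → . f ,], [F → . f] }  — shift
  I10: { [D → y F .] }  — reduce
  I11: { [D → y , y .], [D → y . , y], [D → y . F], [F → . , D], [F → . f ,], [F → . f] }  — shift, reduce
  I12: { [D → f y .] }  — reduce
  I13: { [D → F D . y] }  — shift
  I14: { [D → F D y .] }  — reduce

No state contains more than one complete item.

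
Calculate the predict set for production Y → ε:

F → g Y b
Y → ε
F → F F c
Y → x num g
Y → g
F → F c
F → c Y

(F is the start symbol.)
PREDICT(Y → ε) = (FIRST(RHS) \ {ε}) ∪ (FOLLOW(Y) if ε ∈ FIRST(RHS), i.e. RHS ⇒* ε)
The right-hand side is ε (FIRST(ε) = { ε }), so the predict set is FOLLOW(Y) = { $, 'b', 'c', 'g' }
PREDICT(Y → ε) = { $, 'b', 'c', 'g' }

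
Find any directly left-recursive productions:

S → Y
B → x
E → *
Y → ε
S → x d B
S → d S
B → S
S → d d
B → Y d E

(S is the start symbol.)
No direct left recursion

Direct left recursion occurs when N → N α for some non-terminal N (the right-hand side begins with the left-hand side itself).

S → Y: starts with Y
B → x: starts with x
E → *: starts with '*'
Y → ε: starts with ε
S → x d B: starts with x
S → d S: starts with d
B → S: starts with S
S → d d: starts with d
B → Y d E: starts with Y

No direct left recursion found.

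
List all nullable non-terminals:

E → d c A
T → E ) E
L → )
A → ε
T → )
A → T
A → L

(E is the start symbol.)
ε-productions: A → ε
So A is immediately nullable.
No further non-terminal can be added: every production for the remaining non-terminals contains a terminal or a non-nullable non-terminal.
Nullable = { 'A' }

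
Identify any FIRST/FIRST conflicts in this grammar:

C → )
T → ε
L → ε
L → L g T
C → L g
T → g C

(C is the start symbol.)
No FIRST/FIRST conflicts.

A FIRST/FIRST conflict occurs when two productions N → α and N → β for the same non-terminal have FIRST(α) ∩ FIRST(β) ≠ ∅ (with ε ∈ FIRST of a nullable right-hand side, so two nullable alternatives also conflict).

FIRST sets of the non-terminals at (or reachable through a nullable prefix from) the front of some alternative:
  FIRST(L) = { 'g', ε }

Productions for C:
  C → ): FIRST = { ')' }
  C → L g: FIRST = { 'g' }
Productions for T:
  T → ε: FIRST = { ε }
  T → g C: FIRST = { 'g' }
Productions for L:
  L → ε: FIRST = { ε }
  L → L g T: FIRST = { 'g' }

All alternatives of each non-terminal have pairwise disjoint FIRST sets.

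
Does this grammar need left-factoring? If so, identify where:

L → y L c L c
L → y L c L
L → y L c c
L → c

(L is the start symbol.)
Yes, L has productions with common prefix 'y L c'

Left-factoring is needed when two productions for the same non-terminal
share a common prefix on the right-hand side.

Productions for L:
  L → y L c L c
  L → y L c L
  L → y L c c
  L → c

Found common prefix 'y L c' in productions for L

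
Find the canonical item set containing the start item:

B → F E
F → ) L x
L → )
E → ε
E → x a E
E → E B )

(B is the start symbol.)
{ [B → . F E], [B' → . B], [F → . ) L x] }

First, augment the grammar with B' → B
I₀ = CLOSURE({ [B' → . B] }):
  [B' → . B] has the dot before B: add [B → . F E]
  [B → . F E] has the dot before F: add [F → . ) L x]
No further items can be added.

I₀ = { [B → . F E], [B' → . B], [F → . ) L x] }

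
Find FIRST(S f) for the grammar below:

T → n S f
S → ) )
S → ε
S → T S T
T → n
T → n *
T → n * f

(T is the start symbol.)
FIRST sets of the non-terminals involved (from the grammar, by fixed-point iteration):
  FIRST(S) = { ')', 'n', ε }

To compute FIRST(S f), process the symbols left to right:
Symbol S is a non-terminal. Add FIRST(S) \ {ε} = { ')', 'n' }
S is nullable (ε ∈ FIRST(S)), continue to the next symbol.
Symbol f is a terminal. Add 'f' and stop.
FIRST(S f) = { ')', 'f', 'n' }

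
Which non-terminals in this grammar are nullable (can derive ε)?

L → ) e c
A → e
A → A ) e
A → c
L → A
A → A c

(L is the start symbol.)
A non-terminal is nullable if it can derive ε (the empty string): either it has an ε-production, or it has a production whose right-hand side consists entirely of nullable non-terminals.

There are no ε-productions, so no non-terminal can derive ε.
No non-terminals are nullable.

Answer: None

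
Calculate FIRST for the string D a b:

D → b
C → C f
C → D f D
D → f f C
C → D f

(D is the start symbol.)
FIRST sets of the non-terminals involved (from the grammar, by fixed-point iteration):
  FIRST(D) = { 'b', 'f' }

To compute FIRST(D a b), process the symbols left to right:
Symbol D is a non-terminal. Add FIRST(D) \ {ε} = { 'b', 'f' }
D is not nullable (ε ∉ FIRST(D)), so stop here.
FIRST(D a b) = { 'b', 'f' }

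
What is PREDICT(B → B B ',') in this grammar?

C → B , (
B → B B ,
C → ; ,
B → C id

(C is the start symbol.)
PREDICT(B → B B ',') = (FIRST(RHS) \ {ε}) ∪ (FOLLOW(B) if ε ∈ FIRST(RHS), i.e. RHS ⇒* ε)
FIRST(B) = { ';' }
FIRST(B B ',') = { ';' }
ε ∉ FIRST(B B ','), so FOLLOW(B) is not added.
PREDICT(B → B B ',') = { ';' }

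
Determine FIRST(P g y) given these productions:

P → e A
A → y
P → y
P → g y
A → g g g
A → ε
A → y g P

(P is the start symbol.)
FIRST sets of the non-terminals involved (from the grammar, by fixed-point iteration):
  FIRST(P) = { 'e', 'g', 'y' }

To compute FIRST(P g y), process the symbols left to right:
Symbol P is a non-terminal. Add FIRST(P) \ {ε} = { 'e', 'g', 'y' }
P is not nullable (ε ∉ FIRST(P)), so stop here.
FIRST(P g y) = { 'e', 'g', 'y' }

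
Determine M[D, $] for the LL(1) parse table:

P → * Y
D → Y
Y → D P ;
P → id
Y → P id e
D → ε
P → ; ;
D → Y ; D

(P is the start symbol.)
To find M[D, $], we find productions for D where $ is in the predict set (PREDICT(N → α) = (FIRST(α) \ {ε}) ∪ (FOLLOW(N) if α ⇒* ε)).

Relevant sets:
  FIRST(Y) = { '*', ';', 'id' }
  FOLLOW(D) = { '*', ';', 'id' }

D → Y: PREDICT = { '*', ';', 'id' }
D → ε: PREDICT = { '*', ';', 'id' }
D → Y ; D: PREDICT = { '*', ';', 'id' }

M[D, $] is empty (no production applies)

Answer: Empty (error entry)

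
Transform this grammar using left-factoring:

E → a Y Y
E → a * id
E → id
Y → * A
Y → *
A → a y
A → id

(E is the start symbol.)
E → a E'
E' → Y Y
E' → * id
E → id
Y → * Y'
Y' → A
Y' → ε
A → a y
A → id

Left-factoring transforms A → αβ₁ | αβ₂ into A → αA' and A' → β₁ | β₂
(α is the longest common prefix among the alternatives). Repeat until
no nonterminal has two alternatives with a common prefix.

Round 1: E has alternatives sharing prefix 'a'. Introduce E': E → a E'
  Add: E' → Y Y
  Add: E' → * id

Round 2: Y has alternatives sharing prefix '*'. Introduce Y': Y → * Y'
  Add: Y' → A
  Add: Y' → ε

No remaining common prefixes — done.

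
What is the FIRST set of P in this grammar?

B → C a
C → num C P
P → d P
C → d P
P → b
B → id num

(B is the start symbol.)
To compute FIRST(P), examine every production with P on the left-hand side, reading each right-hand side left to right until a non-nullable symbol is reached.

From P → d P:
  - d is a terminal: add 'd' and stop
From P → b:
  - b is a terminal: add 'b' and stop

Collecting: FIRST(P) = { 'b', 'd' }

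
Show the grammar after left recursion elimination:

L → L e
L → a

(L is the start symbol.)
L → a L'
L' → e L'
L' → ε

L is directly left-recursive. The standard transformation for
  A → A α₁ | ... | A α_m | β₁ | ... | β_n
is
  A  → β₁ A' | ... | β_n A'
  A' → α₁ A' | ... | α_m A' | ε

L → a becomes L → a L'
L → L e becomes L' → e L'
Add L' → ε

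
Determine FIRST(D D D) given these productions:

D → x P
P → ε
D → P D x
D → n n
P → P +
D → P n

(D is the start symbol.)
{ '+', 'n', 'x' }

FIRST sets of the non-terminals involved (from the grammar, by fixed-point iteration):
  FIRST(D) = { '+', 'n', 'x' }

To compute FIRST(D D D), process the symbols left to right:
Symbol D is a non-terminal. Add FIRST(D) \ {ε} = { '+', 'n', 'x' }
D is not nullable (ε ∉ FIRST(D)), so stop here.
FIRST(D D D) = { '+', 'n', 'x' }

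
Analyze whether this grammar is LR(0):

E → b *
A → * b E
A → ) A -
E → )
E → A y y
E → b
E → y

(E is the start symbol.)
No. Shift-reduce conflict between [E → ) .] and [A → . ) A -]

Augment with E' → E and build the canonical LR(0) collection (I0 = CLOSURE({[E' → . E]}), then GOTO on every symbol after a dot until no new states appear). It has 15 states:
  I0: { [A → . ) A -], [A → . * b E], [E → . )], [E → . A y y], [E → . b *], [E → . b], [E → . y], [E' → . E] }  — shift
  I1: { [A → ) . A -], [A → . ) A -], [A → . * b E], [E → ) .] }  — shift, reduce
  I2: { [A → * . b E] }  — shift
  I3: { [E → A . y y] }  — shift
  I4: { [E' → E .] }  — accept
  I5: { [E → b . *], [E → b .] }  — shift, reduce
  I6: { [E → y .] }  — reduce
  I7: { [E → b * .] }  — reduce
  I8: { [E → A y . y] }  — shift
  I9: { [E → A y y .] }  — reduce
  I10: { [A → * b . E], [A → . ) A -], [A → . * b E], [E → . )], [E → . A y y], [E → . b *], [E → . b], [E → . y] }  — shift
  I11: { [A → * b E .] }  — reduce
  I12: { [A → ) . A -], [A → . ) A -], [A → . * b E] }  — shift
  I13: { [A → ) A . -] }  — shift
  I14: { [A → ) A - .] }  — reduce

Conflict in state I1:
  Shift-reduce conflict between [E → ) .] and [A → . ) A -]
So the grammar is NOT LR(0).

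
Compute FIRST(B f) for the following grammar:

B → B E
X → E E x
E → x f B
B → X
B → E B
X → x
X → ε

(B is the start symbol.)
FIRST sets of the non-terminals involved (from the grammar, by fixed-point iteration):
  FIRST(B) = { 'x', ε }

To compute FIRST(B f), process the symbols left to right:
Symbol B is a non-terminal. Add FIRST(B) \ {ε} = { 'x' }
B is nullable (ε ∈ FIRST(B)), continue to the next symbol.
Symbol f is a terminal. Add 'f' and stop.
FIRST(B f) = { 'f', 'x' }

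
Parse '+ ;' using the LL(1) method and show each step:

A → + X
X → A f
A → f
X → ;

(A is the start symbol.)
Stack is shown with the top on the left.

Stack  Input  Action
--------------------
A $    + ; $  output A → + X
+ X $  + ; $  match '+'
X $    ; $    output X → ;
; $    ; $    match ';'
$      $      accept

The string is accepted.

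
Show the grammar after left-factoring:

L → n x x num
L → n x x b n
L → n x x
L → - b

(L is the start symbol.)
Left-factoring transforms A → αβ₁ | αβ₂ into A → αA' and A' → β₁ | β₂
(α is the longest common prefix among the alternatives). Repeat until
no nonterminal has two alternatives with a common prefix.

Round 1: L has alternatives sharing prefix 'n x x'. Introduce L': L → n x x L'
  Add: L' → num
  Add: L' → b n
  Add: L' → ε

No remaining common prefixes — done.

Resulting grammar:
L → n x x L'
L' → num
L' → b n
L' → ε
L → - b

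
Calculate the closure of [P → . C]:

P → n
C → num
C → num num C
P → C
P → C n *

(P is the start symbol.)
Start with: [P → . C]
  [P → . C] has the dot before C: add [C → . num], [C → . num num C]
No further items can be added.

CLOSURE = { [C → . num num C], [C → . num], [P → . C] }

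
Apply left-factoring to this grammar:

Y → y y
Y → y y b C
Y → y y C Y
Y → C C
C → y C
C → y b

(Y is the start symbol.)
Left-factoring transforms A → αβ₁ | αβ₂ into A → αA' and A' → β₁ | β₂
(α is the longest common prefix among the alternatives). Repeat until
no nonterminal has two alternatives with a common prefix.

Round 1: Y has alternatives sharing prefix 'y y'. Introduce Y': Y → y y Y'
  Add: Y' → ε
  Add: Y' → b C
  Add: Y' → C Y

Round 2: C has alternatives sharing prefix 'y'. Introduce C': C → y C'
  Add: C' → C
  Add: C' → b

No remaining common prefixes — done.

Resulting grammar:
Y → y y Y'
Y' → ε
Y' → b C
Y' → C Y
Y → C C
C → y C'
C' → C
C' → b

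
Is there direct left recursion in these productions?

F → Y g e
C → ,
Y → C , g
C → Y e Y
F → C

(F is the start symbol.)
No direct left recursion

Direct left recursion occurs when N → N α for some non-terminal N (the right-hand side begins with the left-hand side itself).

F → Y g e: starts with Y
C → ,: starts with ','
Y → C , g: starts with C
C → Y e Y: starts with Y
F → C: starts with C

No direct left recursion found.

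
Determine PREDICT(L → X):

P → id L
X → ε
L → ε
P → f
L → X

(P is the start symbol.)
{ $ }

PREDICT(L → X) = (FIRST(RHS) \ {ε}) ∪ (FOLLOW(L) if ε ∈ FIRST(RHS), i.e. RHS ⇒* ε)
FIRST(X) = { ε }
FIRST(X) = { ε }
ε ∈ FIRST(X) (the right-hand side is nullable), so add FOLLOW(L) = { $ }
PREDICT(L → X) = { $ }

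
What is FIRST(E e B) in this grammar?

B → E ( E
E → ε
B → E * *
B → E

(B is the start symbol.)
FIRST sets of the non-terminals involved (from the grammar, by fixed-point iteration):
  FIRST(E) = { ε }

To compute FIRST(E e B), process the symbols left to right:
Symbol E is a non-terminal. Add FIRST(E) \ {ε} = { }
E is nullable (ε ∈ FIRST(E)), continue to the next symbol.
Symbol e is a terminal. Add 'e' and stop.
FIRST(E e B) = { 'e' }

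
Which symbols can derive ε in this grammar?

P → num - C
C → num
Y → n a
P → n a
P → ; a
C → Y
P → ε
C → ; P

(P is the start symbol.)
{ 'P' }

ε-productions: P → ε
So P is immediately nullable.
No further non-terminal can be added: every production for the remaining non-terminals contains a terminal or a non-nullable non-terminal.
Nullable = { 'P' }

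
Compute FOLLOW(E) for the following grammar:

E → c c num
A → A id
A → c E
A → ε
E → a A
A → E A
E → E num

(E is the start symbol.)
To compute FOLLOW(E), find every occurrence of E on a right-hand side N → α E β: add FIRST(β) \ {ε}, and if β is empty or nullable also add FOLLOW(N). Iterate to a fixed point.

E is the start symbol, so $ ∈ FOLLOW(E).
In A → c E: E is at the end, add FOLLOW(A)
In A → E A: E is followed by A, add FIRST(A) \ {ε} = { 'a', 'c', 'id' }
  A is nullable, so also add FOLLOW(A)
In E → E num: E is followed by num, add FIRST(num) \ {ε} = { 'num' }

The FOLLOW sets referred to above (computed the same way, to a fixed point):
  FOLLOW(A) = { $, 'a', 'c', 'id', 'num' }

Taking the union: FOLLOW(E) = { $, 'a', 'c', 'id', 'num' }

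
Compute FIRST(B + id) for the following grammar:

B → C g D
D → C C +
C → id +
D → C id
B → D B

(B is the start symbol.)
FIRST sets of the non-terminals involved (from the grammar, by fixed-point iteration):
  FIRST(B) = { 'id' }

To compute FIRST(B + id), process the symbols left to right:
Symbol B is a non-terminal. Add FIRST(B) \ {ε} = { 'id' }
B is not nullable (ε ∉ FIRST(B)), so stop here.
FIRST(B + id) = { 'id' }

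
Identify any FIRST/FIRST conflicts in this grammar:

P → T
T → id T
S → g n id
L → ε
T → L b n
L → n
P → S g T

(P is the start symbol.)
A FIRST/FIRST conflict occurs when two productions N → α and N → β for the same non-terminal have FIRST(α) ∩ FIRST(β) ≠ ∅ (with ε ∈ FIRST of a nullable right-hand side, so two nullable alternatives also conflict).

FIRST sets of the non-terminals at (or reachable through a nullable prefix from) the front of some alternative:
  FIRST(T) = { 'b', 'id', 'n' }
  FIRST(S) = { 'g' }
  FIRST(L) = { 'n', ε }

Productions for P:
  P → T: FIRST = { 'b', 'id', 'n' }
  P → S g T: FIRST = { 'g' }
Productions for T:
  T → id T: FIRST = { 'id' }
  T → L b n: FIRST = { 'b', 'n' }
Productions for L:
  L → ε: FIRST = { ε }
  L → n: FIRST = { 'n' }
S has only one production, so no FIRST/FIRST conflict is possible there.

All alternatives of each non-terminal have pairwise disjoint FIRST sets.

Answer: No FIRST/FIRST conflicts.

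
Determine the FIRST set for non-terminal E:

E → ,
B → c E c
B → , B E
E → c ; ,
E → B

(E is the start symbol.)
{ ',', 'c' }

FIRST sets of the other non-terminals involved (by the same procedure, iterated to a fixed point):
  FIRST(B) = { ',', 'c' }

From E → ,:
  - ',' is a terminal: add ',' and stop
From E → c ; ,:
  - c is a terminal: add 'c' and stop
From E → B:
  - B is a non-terminal: add FIRST(B) \ {ε} = { ',', 'c' }
    B is not nullable, so stop

Collecting: FIRST(E) = { ',', 'c' }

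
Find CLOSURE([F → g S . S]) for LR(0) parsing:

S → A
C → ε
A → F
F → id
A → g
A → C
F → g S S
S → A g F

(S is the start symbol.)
{ [A → . C], [A → . F], [A → . g], [C → .], [F → . g S S], [F → . id], [F → g S . S], [S → . A g F], [S → . A] }

Start with: [F → g S . S]
  [F → g S . S] has the dot before S: add [S → . A], [S → . A g F]
  [S → . A] has the dot before A: add [A → . F], [A → . g], [A → . C]
  [A → . F] has the dot before F: add [F → . id], [F → . g S S]
  [A → . C] has the dot before C: add [C → .]
No further items can be added.

CLOSURE = { [A → . C], [A → . F], [A → . g], [C → .], [F → . g S S], [F → . id], [F → g S . S], [S → . A g F], [S → . A] }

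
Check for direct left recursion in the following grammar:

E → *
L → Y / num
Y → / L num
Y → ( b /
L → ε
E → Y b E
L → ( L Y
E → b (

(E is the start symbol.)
No direct left recursion

Direct left recursion occurs when N → N α for some non-terminal N (the right-hand side begins with the left-hand side itself).

E → *: starts with '*'
L → Y / num: starts with Y
Y → / L num: starts with '/'
Y → ( b /: starts with '('
L → ε: starts with ε
E → Y b E: starts with Y
L → ( L Y: starts with '('
E → b (: starts with b

No direct left recursion found.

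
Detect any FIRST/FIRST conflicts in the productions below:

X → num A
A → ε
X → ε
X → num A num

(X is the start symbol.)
Yes. X → num A / X → num A num on { 'num' }

A FIRST/FIRST conflict occurs when two productions N → α and N → β for the same non-terminal have FIRST(α) ∩ FIRST(β) ≠ ∅ (with ε ∈ FIRST of a nullable right-hand side, so two nullable alternatives also conflict).

Productions for X:
  X → num A: FIRST = { 'num' }
  X → ε: FIRST = { ε }
  X → num A num: FIRST = { 'num' }
A has only one production, so no FIRST/FIRST conflict is possible there.

Conflict for X: X → num A and X → num A num
  Overlap: { 'num' }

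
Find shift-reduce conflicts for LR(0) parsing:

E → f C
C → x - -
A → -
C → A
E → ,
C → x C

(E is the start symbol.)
Yes — I8: [A → - .] vs [C → x - . -]

Augment with E' → E and build the canonical LR(0) collection (I0 = CLOSURE({[E' → . E]}), then GOTO on every symbol after a dot until no new states appear). It has 11 states:
  I0: { [E → . ,], [E → . f C], [E' → . E] }  — shift
  I1: { [E → , .] }  — reduce
  I2: { [E' → E .] }  — accept
  I3: { [A → . -], [C → . A], [C → . x - -], [C → . x C], [E → f . C] }  — shift
  I4: { [A → - .] }  — reduce
  I5: { [C → A .] }  — reduce
  I6: { [E → f C .] }  — reduce
  I7: { [A → . -], [C → . A], [C → . x - -], [C → . x C], [C → x . - -], [C → x . C] }  — shift
  I8: { [A → - .], [C → x - . -] }  — shift, reduce
  I9: { [C → x C .] }  — reduce
  I10: { [C → x - - .] }  — reduce

I8 contains reduce item [A → - .] and shift item [C → x - . -] — shift-reduce conflict.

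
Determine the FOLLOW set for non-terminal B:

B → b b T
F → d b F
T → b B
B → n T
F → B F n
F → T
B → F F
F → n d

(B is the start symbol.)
{ $, 'b', 'd', 'n' }

To compute FOLLOW(B), find every occurrence of B on a right-hand side N → α B β: add FIRST(β) \ {ε}, and if β is empty or nullable also add FOLLOW(N). Iterate to a fixed point.

B is the start symbol, so $ ∈ FOLLOW(B).
In T → b B: B is at the end, add FOLLOW(T)
In F → B F n: B is followed by F n, add FIRST(F n) \ {ε} = { 'b', 'd', 'n' }

The FOLLOW sets referred to above (computed the same way, to a fixed point):
  FOLLOW(T) = { $, 'b', 'd', 'n' }

Taking the union: FOLLOW(B) = { $, 'b', 'd', 'n' }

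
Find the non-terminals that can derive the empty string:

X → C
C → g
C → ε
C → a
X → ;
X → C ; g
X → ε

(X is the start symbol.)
A non-terminal is nullable if it can derive ε (the empty string): either it has an ε-production, or it has a production whose right-hand side consists entirely of nullable non-terminals.

ε-productions: C → ε, X → ε
So C, X are immediately nullable.
Every non-terminal is now nullable.
Nullable = { 'C', 'X' }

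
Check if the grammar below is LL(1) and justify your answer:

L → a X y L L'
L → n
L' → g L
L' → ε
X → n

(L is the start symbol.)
No. Predict set conflict for L': { 'g' }

Relevant sets:
  FOLLOW(L') = { $, 'g' }

For L:
  PREDICT(L → a X y L L') = { 'a' }
  PREDICT(L → n) = { 'n' }
For L':
  PREDICT(L' → g L) = { 'g' }
  PREDICT(L' → ε) = { $, 'g' }
X has a single production, so nothing to check there.

Conflict found: Predict set conflict for L': { 'g' }
The grammar is NOT LL(1).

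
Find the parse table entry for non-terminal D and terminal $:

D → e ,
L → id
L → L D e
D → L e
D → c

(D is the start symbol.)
Empty (error entry)

To find M[D, $], we find productions for D where $ is in the predict set (PREDICT(N → α) = (FIRST(α) \ {ε}) ∪ (FOLLOW(N) if α ⇒* ε)).

Relevant sets:
  FIRST(L) = { 'id' }

D → e ,: PREDICT = { 'e' }
D → L e: PREDICT = { 'id' }
D → c: PREDICT = { 'c' }

M[D, $] is empty (no production applies)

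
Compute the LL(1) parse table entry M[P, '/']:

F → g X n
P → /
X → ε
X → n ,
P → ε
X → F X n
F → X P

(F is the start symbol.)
P → /, P → ε

To find M[P, '/'], we find productions for P where '/' is in the predict set (PREDICT(N → α) = (FIRST(α) \ {ε}) ∪ (FOLLOW(N) if α ⇒* ε)).

Relevant sets:
  FOLLOW(P) = { $, '/', 'g', 'n' }

P → /: PREDICT = { '/' }
  '/' is in predict set, so this production goes in M[P, '/']
P → ε: PREDICT = { $, '/', 'g', 'n' }
  '/' is in predict set, so this production goes in M[P, '/']

M[P, '/'] = P → /, P → ε  (a multiply-defined cell — the grammar is not LL(1))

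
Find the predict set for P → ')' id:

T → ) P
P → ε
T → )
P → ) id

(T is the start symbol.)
{ ')' }

PREDICT(P → ')' id) = (FIRST(RHS) \ {ε}) ∪ (FOLLOW(P) if ε ∈ FIRST(RHS), i.e. RHS ⇒* ε)
FIRST(')' id) = { ')' }
ε ∉ FIRST(')' id), so FOLLOW(P) is not added.
PREDICT(P → ')' id) = { ')' }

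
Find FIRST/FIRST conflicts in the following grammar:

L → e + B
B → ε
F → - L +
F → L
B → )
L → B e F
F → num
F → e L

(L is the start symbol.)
A FIRST/FIRST conflict occurs when two productions N → α and N → β for the same non-terminal have FIRST(α) ∩ FIRST(β) ≠ ∅ (with ε ∈ FIRST of a nullable right-hand side, so two nullable alternatives also conflict).

FIRST sets of the non-terminals at (or reachable through a nullable prefix from) the front of some alternative:
  FIRST(B) = { ')', ε }
  FIRST(L) = { ')', 'e' }

Productions for L:
  L → e + B: FIRST = { 'e' }
  L → B e F: FIRST = { ')', 'e' }
Productions for B:
  B → ε: FIRST = { ε }
  B → ): FIRST = { ')' }
Productions for F:
  F → - L +: FIRST = { '-' }
  F → L: FIRST = { ')', 'e' }
  F → num: FIRST = { 'num' }
  F → e L: FIRST = { 'e' }

Conflict for L: L → e + B and L → B e F
  Overlap: { 'e' }
Conflict for F: F → L and F → e L
  Overlap: { 'e' }

Answer: Yes. L → e '+' B / L → B e F on { 'e' }; F → L / F → e L on { 'e' }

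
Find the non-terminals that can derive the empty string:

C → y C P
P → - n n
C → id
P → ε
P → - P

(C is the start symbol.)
ε-productions: P → ε
So P is immediately nullable.
No further non-terminal can be added: every production for the remaining non-terminals contains a terminal or a non-nullable non-terminal.
Nullable = { 'P' }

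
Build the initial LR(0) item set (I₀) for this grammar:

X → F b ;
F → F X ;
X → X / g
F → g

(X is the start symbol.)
First, augment the grammar with X' → X
I₀ = CLOSURE({ [X' → . X] }):
  [X' → . X] has the dot before X: add [X → . F b ;], [X → . X / g]
  [X → . F b ;] has the dot before F: add [F → . F X ;], [F → . g]
No further items can be added.

I₀ = { [F → . F X ;], [F → . g], [X → . F b ;], [X → . X / g], [X' → . X] }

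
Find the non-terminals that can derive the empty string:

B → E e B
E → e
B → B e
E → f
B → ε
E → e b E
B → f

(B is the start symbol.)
A non-terminal is nullable if it can derive ε (the empty string): either it has an ε-production, or it has a production whose right-hand side consists entirely of nullable non-terminals.

ε-productions: B → ε
So B is immediately nullable.
No further non-terminal can be added: every production for the remaining non-terminals contains a terminal or a non-nullable non-terminal.
Nullable = { 'B' }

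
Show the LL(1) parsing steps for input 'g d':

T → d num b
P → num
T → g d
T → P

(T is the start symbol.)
Stack is shown with the top on the left.

Stack  Input  Action
--------------------
T $    g d $  output T → g d
g d $  g d $  match 'g'
d $    d $    match 'd'
$      $      accept

The string is accepted.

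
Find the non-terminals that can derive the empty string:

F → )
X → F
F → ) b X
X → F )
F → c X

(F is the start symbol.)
A non-terminal is nullable if it can derive ε (the empty string): either it has an ε-production, or it has a production whose right-hand side consists entirely of nullable non-terminals.

There are no ε-productions, so no non-terminal can derive ε.
No non-terminals are nullable.

Answer: None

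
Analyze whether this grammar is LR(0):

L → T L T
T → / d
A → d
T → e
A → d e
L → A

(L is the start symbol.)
A grammar is LR(0) if no state in the canonical LR(0) collection has:
  - both a shift item (dot before a terminal) and a complete item (shift-reduce conflict), or
  - two or more complete items (reduce-reduce conflict; the accept item [L' → L .] counts as a complete item here).

Augment with L' → L and build the canonical LR(0) collection (I0 = CLOSURE({[L' → . L]}), then GOTO on every symbol after a dot until no new states appear). It has 11 states:
  I0: { [A → . d e], [A → . d], [L → . A], [L → . T L T], [L' → . L], [T → . / d], [T → . e] }  — shift
  I1: { [T → / . d] }  — shift
  I2: { [L → A .] }  — reduce
  I3: { [L' → L .] }  — accept
  I4: { [A → . d e], [A → . d], [L → . A], [L → . T L T], [L → T . L T], [T → . / d], [T → . e] }  — shift
  I5: { [A → d . e], [A → d .] }  — shift, reduce
  I6: { [T → e .] }  — reduce
  I7: { [A → d e .] }  — reduce
  I8: { [L → T L . T], [T → . / d], [T → . e] }  — shift
  I9: { [L → T L T .] }  — reduce
  I10: { [T → / d .] }  — reduce

Conflict in state I5:
  Shift-reduce conflict between [A → d .] and [A → d . e]
So the grammar is NOT LR(0).

Answer: No. Shift-reduce conflict between [A → d .] and [A → d . e]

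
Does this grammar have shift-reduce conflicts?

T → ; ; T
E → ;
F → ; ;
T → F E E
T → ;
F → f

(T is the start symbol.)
A shift-reduce conflict occurs when an LR(0) state has both:
  - a complete (reduce) item [A → α .] (dot at the end), and
  - a shift item [B → β . c γ] (dot before a terminal).

Augment with T' → T and build the canonical LR(0) collection (I0 = CLOSURE({[T' → . T]}), then GOTO on every symbol after a dot until no new states appear). It has 10 states:
  I0: { [F → . ; ;], [F → . f], [T → . ; ; T], [T → . ;], [T → . F E E], [T' → . T] }  — shift
  I1: { [F → ; . ;], [T → ; . ; T], [T → ; .] }  — shift, reduce
  I2: { [E → . ;], [T → F . E E] }  — shift
  I3: { [T' → T .] }  — accept
  I4: { [F → f .] }  — reduce
  I5: { [E → ; .] }  — reduce
  I6: { [E → . ;], [T → F E . E] }  — shift
  I7: { [T → F E E .] }  — reduce
  I8: { [F → . ; ;], [F → . f], [F → ; ; .], [T → . ; ; T], [T → . ;], [T → . F E E], [T → ; ; . T] }  — shift, reduce
  I9: { [T → ; ; T .] }  — reduce

I1 contains reduce item [T → ; .] and shift items [F → ; . ;], [T → ; . ; T] — shift-reduce conflict.
I8 contains reduce item [F → ; ; .] and shift items [F → . ; ;], [F → . f], [T → . ;], [T → . ; ; T] — shift-reduce conflict.

Answer: Yes — I1: [T → ; .] vs [F → ; . ;]; I8: [F → ; ; .] vs [F → . ; ;]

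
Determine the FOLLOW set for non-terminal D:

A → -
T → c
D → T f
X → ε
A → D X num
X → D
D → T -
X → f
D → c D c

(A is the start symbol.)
To compute FOLLOW(D), find every occurrence of D on a right-hand side N → α D β: add FIRST(β) \ {ε}, and if β is empty or nullable also add FOLLOW(N). Iterate to a fixed point.

In A → D X num: D is followed by X num, add FIRST(X num) \ {ε} = { 'c', 'f', 'num' }
In X → D: D is at the end, add FOLLOW(X)
In D → c D c: D is followed by c, add FIRST(c) \ {ε} = { 'c' }

The FOLLOW sets referred to above (computed the same way, to a fixed point):
  FOLLOW(X) = { 'num' }

Taking the union: FOLLOW(D) = { 'c', 'f', 'num' }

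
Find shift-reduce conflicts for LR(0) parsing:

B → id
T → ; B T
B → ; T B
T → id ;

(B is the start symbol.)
No shift-reduce conflicts

A shift-reduce conflict occurs when an LR(0) state has both:
  - a complete (reduce) item [A → α .] (dot at the end), and
  - a shift item [B → β . c γ] (dot before a terminal).

Augment with B' → B and build the canonical LR(0) collection (I0 = CLOSURE({[B' → . B]}), then GOTO on every symbol after a dot until no new states appear). It has 11 states:
  I0: { [B → . ; T B], [B → . id], [B' → . B] }  — shift
  I1: { [B → ; . T B], [T → . ; B T], [T → . id ;] }  — shift
  I2: { [B' → B .] }  — accept
  I3: { [B → id .] }  — reduce
  I4: { [B → . ; T B], [B → . id], [T → ; . B T] }  — shift
  I5: { [B → . ; T B], [B → . id], [B → ; T . B] }  — shift
  I6: { [T → id . ;] }  — shift
  I7: { [T → id ; .] }  — reduce
  I8: { [B → ; T B .] }  — reduce
  I9: { [T → . ; B T], [T → . id ;], [T → ; B . T] }  — shift
  I10: { [T → ; B T .] }  — reduce

No state contains both a complete item and a shift item.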